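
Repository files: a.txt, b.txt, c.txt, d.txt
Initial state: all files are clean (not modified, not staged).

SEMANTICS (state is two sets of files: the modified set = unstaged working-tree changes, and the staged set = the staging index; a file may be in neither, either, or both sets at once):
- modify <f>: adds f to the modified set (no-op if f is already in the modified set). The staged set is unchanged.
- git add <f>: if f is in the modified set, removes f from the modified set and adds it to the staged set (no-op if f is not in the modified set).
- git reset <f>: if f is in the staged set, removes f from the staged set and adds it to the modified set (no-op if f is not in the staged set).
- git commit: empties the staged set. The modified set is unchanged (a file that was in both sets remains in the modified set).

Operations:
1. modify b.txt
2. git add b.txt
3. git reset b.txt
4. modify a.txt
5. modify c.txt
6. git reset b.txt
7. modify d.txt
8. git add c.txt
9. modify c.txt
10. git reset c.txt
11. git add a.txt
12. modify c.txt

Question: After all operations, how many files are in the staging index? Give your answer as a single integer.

Answer: 1

Derivation:
After op 1 (modify b.txt): modified={b.txt} staged={none}
After op 2 (git add b.txt): modified={none} staged={b.txt}
After op 3 (git reset b.txt): modified={b.txt} staged={none}
After op 4 (modify a.txt): modified={a.txt, b.txt} staged={none}
After op 5 (modify c.txt): modified={a.txt, b.txt, c.txt} staged={none}
After op 6 (git reset b.txt): modified={a.txt, b.txt, c.txt} staged={none}
After op 7 (modify d.txt): modified={a.txt, b.txt, c.txt, d.txt} staged={none}
After op 8 (git add c.txt): modified={a.txt, b.txt, d.txt} staged={c.txt}
After op 9 (modify c.txt): modified={a.txt, b.txt, c.txt, d.txt} staged={c.txt}
After op 10 (git reset c.txt): modified={a.txt, b.txt, c.txt, d.txt} staged={none}
After op 11 (git add a.txt): modified={b.txt, c.txt, d.txt} staged={a.txt}
After op 12 (modify c.txt): modified={b.txt, c.txt, d.txt} staged={a.txt}
Final staged set: {a.txt} -> count=1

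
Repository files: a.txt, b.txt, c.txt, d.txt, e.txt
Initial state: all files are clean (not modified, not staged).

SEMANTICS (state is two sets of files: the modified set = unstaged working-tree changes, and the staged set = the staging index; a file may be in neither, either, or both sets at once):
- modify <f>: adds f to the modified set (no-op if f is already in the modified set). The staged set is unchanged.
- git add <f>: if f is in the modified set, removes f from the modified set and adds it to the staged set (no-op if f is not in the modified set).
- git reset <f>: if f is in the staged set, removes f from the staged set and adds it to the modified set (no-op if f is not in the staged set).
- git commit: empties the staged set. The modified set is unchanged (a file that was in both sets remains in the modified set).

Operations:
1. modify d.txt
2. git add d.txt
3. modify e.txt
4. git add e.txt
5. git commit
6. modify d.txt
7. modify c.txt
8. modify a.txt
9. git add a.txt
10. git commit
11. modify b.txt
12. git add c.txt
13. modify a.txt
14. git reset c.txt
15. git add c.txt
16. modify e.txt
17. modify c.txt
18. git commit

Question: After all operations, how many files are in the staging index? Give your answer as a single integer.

Answer: 0

Derivation:
After op 1 (modify d.txt): modified={d.txt} staged={none}
After op 2 (git add d.txt): modified={none} staged={d.txt}
After op 3 (modify e.txt): modified={e.txt} staged={d.txt}
After op 4 (git add e.txt): modified={none} staged={d.txt, e.txt}
After op 5 (git commit): modified={none} staged={none}
After op 6 (modify d.txt): modified={d.txt} staged={none}
After op 7 (modify c.txt): modified={c.txt, d.txt} staged={none}
After op 8 (modify a.txt): modified={a.txt, c.txt, d.txt} staged={none}
After op 9 (git add a.txt): modified={c.txt, d.txt} staged={a.txt}
After op 10 (git commit): modified={c.txt, d.txt} staged={none}
After op 11 (modify b.txt): modified={b.txt, c.txt, d.txt} staged={none}
After op 12 (git add c.txt): modified={b.txt, d.txt} staged={c.txt}
After op 13 (modify a.txt): modified={a.txt, b.txt, d.txt} staged={c.txt}
After op 14 (git reset c.txt): modified={a.txt, b.txt, c.txt, d.txt} staged={none}
After op 15 (git add c.txt): modified={a.txt, b.txt, d.txt} staged={c.txt}
After op 16 (modify e.txt): modified={a.txt, b.txt, d.txt, e.txt} staged={c.txt}
After op 17 (modify c.txt): modified={a.txt, b.txt, c.txt, d.txt, e.txt} staged={c.txt}
After op 18 (git commit): modified={a.txt, b.txt, c.txt, d.txt, e.txt} staged={none}
Final staged set: {none} -> count=0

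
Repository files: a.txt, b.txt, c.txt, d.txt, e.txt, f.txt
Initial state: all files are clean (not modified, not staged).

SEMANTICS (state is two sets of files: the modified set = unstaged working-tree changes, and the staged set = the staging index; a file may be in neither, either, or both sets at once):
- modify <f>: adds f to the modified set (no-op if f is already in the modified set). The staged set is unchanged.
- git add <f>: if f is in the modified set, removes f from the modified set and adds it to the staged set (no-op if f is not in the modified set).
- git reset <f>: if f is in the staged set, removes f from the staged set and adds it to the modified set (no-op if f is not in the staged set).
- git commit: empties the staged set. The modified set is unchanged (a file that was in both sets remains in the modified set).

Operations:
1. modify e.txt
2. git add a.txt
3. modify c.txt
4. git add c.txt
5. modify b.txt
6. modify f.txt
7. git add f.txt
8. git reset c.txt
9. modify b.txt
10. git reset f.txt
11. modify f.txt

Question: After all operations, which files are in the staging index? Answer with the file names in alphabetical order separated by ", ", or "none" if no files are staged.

After op 1 (modify e.txt): modified={e.txt} staged={none}
After op 2 (git add a.txt): modified={e.txt} staged={none}
After op 3 (modify c.txt): modified={c.txt, e.txt} staged={none}
After op 4 (git add c.txt): modified={e.txt} staged={c.txt}
After op 5 (modify b.txt): modified={b.txt, e.txt} staged={c.txt}
After op 6 (modify f.txt): modified={b.txt, e.txt, f.txt} staged={c.txt}
After op 7 (git add f.txt): modified={b.txt, e.txt} staged={c.txt, f.txt}
After op 8 (git reset c.txt): modified={b.txt, c.txt, e.txt} staged={f.txt}
After op 9 (modify b.txt): modified={b.txt, c.txt, e.txt} staged={f.txt}
After op 10 (git reset f.txt): modified={b.txt, c.txt, e.txt, f.txt} staged={none}
After op 11 (modify f.txt): modified={b.txt, c.txt, e.txt, f.txt} staged={none}

Answer: none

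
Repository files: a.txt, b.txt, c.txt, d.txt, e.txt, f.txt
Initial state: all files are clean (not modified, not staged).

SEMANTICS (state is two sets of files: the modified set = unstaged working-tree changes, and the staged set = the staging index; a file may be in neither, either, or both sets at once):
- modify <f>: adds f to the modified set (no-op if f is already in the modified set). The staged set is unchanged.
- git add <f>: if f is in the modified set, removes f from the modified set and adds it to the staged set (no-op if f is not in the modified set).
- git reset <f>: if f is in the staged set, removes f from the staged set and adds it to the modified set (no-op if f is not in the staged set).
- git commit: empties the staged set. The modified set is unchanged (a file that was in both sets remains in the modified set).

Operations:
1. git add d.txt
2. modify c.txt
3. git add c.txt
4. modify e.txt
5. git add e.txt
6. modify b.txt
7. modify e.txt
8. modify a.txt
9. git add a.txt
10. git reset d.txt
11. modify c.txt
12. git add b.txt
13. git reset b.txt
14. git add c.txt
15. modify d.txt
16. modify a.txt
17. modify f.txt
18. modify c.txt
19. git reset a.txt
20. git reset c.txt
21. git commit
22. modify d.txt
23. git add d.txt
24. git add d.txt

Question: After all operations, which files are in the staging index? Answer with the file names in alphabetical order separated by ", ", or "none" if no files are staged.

Answer: d.txt

Derivation:
After op 1 (git add d.txt): modified={none} staged={none}
After op 2 (modify c.txt): modified={c.txt} staged={none}
After op 3 (git add c.txt): modified={none} staged={c.txt}
After op 4 (modify e.txt): modified={e.txt} staged={c.txt}
After op 5 (git add e.txt): modified={none} staged={c.txt, e.txt}
After op 6 (modify b.txt): modified={b.txt} staged={c.txt, e.txt}
After op 7 (modify e.txt): modified={b.txt, e.txt} staged={c.txt, e.txt}
After op 8 (modify a.txt): modified={a.txt, b.txt, e.txt} staged={c.txt, e.txt}
After op 9 (git add a.txt): modified={b.txt, e.txt} staged={a.txt, c.txt, e.txt}
After op 10 (git reset d.txt): modified={b.txt, e.txt} staged={a.txt, c.txt, e.txt}
After op 11 (modify c.txt): modified={b.txt, c.txt, e.txt} staged={a.txt, c.txt, e.txt}
After op 12 (git add b.txt): modified={c.txt, e.txt} staged={a.txt, b.txt, c.txt, e.txt}
After op 13 (git reset b.txt): modified={b.txt, c.txt, e.txt} staged={a.txt, c.txt, e.txt}
After op 14 (git add c.txt): modified={b.txt, e.txt} staged={a.txt, c.txt, e.txt}
After op 15 (modify d.txt): modified={b.txt, d.txt, e.txt} staged={a.txt, c.txt, e.txt}
After op 16 (modify a.txt): modified={a.txt, b.txt, d.txt, e.txt} staged={a.txt, c.txt, e.txt}
After op 17 (modify f.txt): modified={a.txt, b.txt, d.txt, e.txt, f.txt} staged={a.txt, c.txt, e.txt}
After op 18 (modify c.txt): modified={a.txt, b.txt, c.txt, d.txt, e.txt, f.txt} staged={a.txt, c.txt, e.txt}
After op 19 (git reset a.txt): modified={a.txt, b.txt, c.txt, d.txt, e.txt, f.txt} staged={c.txt, e.txt}
After op 20 (git reset c.txt): modified={a.txt, b.txt, c.txt, d.txt, e.txt, f.txt} staged={e.txt}
After op 21 (git commit): modified={a.txt, b.txt, c.txt, d.txt, e.txt, f.txt} staged={none}
After op 22 (modify d.txt): modified={a.txt, b.txt, c.txt, d.txt, e.txt, f.txt} staged={none}
After op 23 (git add d.txt): modified={a.txt, b.txt, c.txt, e.txt, f.txt} staged={d.txt}
After op 24 (git add d.txt): modified={a.txt, b.txt, c.txt, e.txt, f.txt} staged={d.txt}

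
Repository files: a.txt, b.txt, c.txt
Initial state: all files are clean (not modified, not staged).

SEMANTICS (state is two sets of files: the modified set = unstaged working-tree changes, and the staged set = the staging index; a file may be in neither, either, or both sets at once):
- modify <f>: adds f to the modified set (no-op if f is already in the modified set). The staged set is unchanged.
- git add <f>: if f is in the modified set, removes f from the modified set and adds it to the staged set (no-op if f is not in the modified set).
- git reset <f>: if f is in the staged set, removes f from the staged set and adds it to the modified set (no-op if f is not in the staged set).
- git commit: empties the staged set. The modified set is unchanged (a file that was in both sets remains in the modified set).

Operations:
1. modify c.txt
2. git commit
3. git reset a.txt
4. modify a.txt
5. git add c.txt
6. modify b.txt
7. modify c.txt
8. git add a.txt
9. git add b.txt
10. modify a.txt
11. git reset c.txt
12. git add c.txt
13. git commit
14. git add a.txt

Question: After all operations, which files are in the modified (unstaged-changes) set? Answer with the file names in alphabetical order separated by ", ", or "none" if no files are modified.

Answer: none

Derivation:
After op 1 (modify c.txt): modified={c.txt} staged={none}
After op 2 (git commit): modified={c.txt} staged={none}
After op 3 (git reset a.txt): modified={c.txt} staged={none}
After op 4 (modify a.txt): modified={a.txt, c.txt} staged={none}
After op 5 (git add c.txt): modified={a.txt} staged={c.txt}
After op 6 (modify b.txt): modified={a.txt, b.txt} staged={c.txt}
After op 7 (modify c.txt): modified={a.txt, b.txt, c.txt} staged={c.txt}
After op 8 (git add a.txt): modified={b.txt, c.txt} staged={a.txt, c.txt}
After op 9 (git add b.txt): modified={c.txt} staged={a.txt, b.txt, c.txt}
After op 10 (modify a.txt): modified={a.txt, c.txt} staged={a.txt, b.txt, c.txt}
After op 11 (git reset c.txt): modified={a.txt, c.txt} staged={a.txt, b.txt}
After op 12 (git add c.txt): modified={a.txt} staged={a.txt, b.txt, c.txt}
After op 13 (git commit): modified={a.txt} staged={none}
After op 14 (git add a.txt): modified={none} staged={a.txt}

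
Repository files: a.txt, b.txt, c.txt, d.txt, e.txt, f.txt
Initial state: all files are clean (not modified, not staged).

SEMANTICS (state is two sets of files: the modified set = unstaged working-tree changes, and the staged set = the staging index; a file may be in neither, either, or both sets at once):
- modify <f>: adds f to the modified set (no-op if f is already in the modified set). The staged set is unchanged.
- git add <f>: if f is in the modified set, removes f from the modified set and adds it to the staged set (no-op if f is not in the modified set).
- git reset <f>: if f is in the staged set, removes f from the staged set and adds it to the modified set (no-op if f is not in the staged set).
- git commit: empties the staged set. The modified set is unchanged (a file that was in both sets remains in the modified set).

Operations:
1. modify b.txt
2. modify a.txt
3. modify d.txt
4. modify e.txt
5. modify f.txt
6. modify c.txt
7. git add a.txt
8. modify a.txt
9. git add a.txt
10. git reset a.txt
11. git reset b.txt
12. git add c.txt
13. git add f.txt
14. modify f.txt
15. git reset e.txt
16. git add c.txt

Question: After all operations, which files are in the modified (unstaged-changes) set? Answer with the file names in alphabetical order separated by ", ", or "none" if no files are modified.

Answer: a.txt, b.txt, d.txt, e.txt, f.txt

Derivation:
After op 1 (modify b.txt): modified={b.txt} staged={none}
After op 2 (modify a.txt): modified={a.txt, b.txt} staged={none}
After op 3 (modify d.txt): modified={a.txt, b.txt, d.txt} staged={none}
After op 4 (modify e.txt): modified={a.txt, b.txt, d.txt, e.txt} staged={none}
After op 5 (modify f.txt): modified={a.txt, b.txt, d.txt, e.txt, f.txt} staged={none}
After op 6 (modify c.txt): modified={a.txt, b.txt, c.txt, d.txt, e.txt, f.txt} staged={none}
After op 7 (git add a.txt): modified={b.txt, c.txt, d.txt, e.txt, f.txt} staged={a.txt}
After op 8 (modify a.txt): modified={a.txt, b.txt, c.txt, d.txt, e.txt, f.txt} staged={a.txt}
After op 9 (git add a.txt): modified={b.txt, c.txt, d.txt, e.txt, f.txt} staged={a.txt}
After op 10 (git reset a.txt): modified={a.txt, b.txt, c.txt, d.txt, e.txt, f.txt} staged={none}
After op 11 (git reset b.txt): modified={a.txt, b.txt, c.txt, d.txt, e.txt, f.txt} staged={none}
After op 12 (git add c.txt): modified={a.txt, b.txt, d.txt, e.txt, f.txt} staged={c.txt}
After op 13 (git add f.txt): modified={a.txt, b.txt, d.txt, e.txt} staged={c.txt, f.txt}
After op 14 (modify f.txt): modified={a.txt, b.txt, d.txt, e.txt, f.txt} staged={c.txt, f.txt}
After op 15 (git reset e.txt): modified={a.txt, b.txt, d.txt, e.txt, f.txt} staged={c.txt, f.txt}
After op 16 (git add c.txt): modified={a.txt, b.txt, d.txt, e.txt, f.txt} staged={c.txt, f.txt}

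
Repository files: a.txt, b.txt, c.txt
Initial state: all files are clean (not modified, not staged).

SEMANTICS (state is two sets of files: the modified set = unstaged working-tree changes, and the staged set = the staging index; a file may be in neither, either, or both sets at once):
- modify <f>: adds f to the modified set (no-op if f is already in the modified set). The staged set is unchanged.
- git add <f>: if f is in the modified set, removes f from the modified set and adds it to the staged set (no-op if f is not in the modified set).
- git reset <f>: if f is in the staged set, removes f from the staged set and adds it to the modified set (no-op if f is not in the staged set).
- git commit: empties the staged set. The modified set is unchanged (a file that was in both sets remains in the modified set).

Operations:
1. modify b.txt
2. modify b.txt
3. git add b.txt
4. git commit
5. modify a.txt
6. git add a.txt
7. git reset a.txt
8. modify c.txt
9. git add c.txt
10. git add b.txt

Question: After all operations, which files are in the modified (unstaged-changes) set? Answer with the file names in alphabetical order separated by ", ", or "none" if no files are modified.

Answer: a.txt

Derivation:
After op 1 (modify b.txt): modified={b.txt} staged={none}
After op 2 (modify b.txt): modified={b.txt} staged={none}
After op 3 (git add b.txt): modified={none} staged={b.txt}
After op 4 (git commit): modified={none} staged={none}
After op 5 (modify a.txt): modified={a.txt} staged={none}
After op 6 (git add a.txt): modified={none} staged={a.txt}
After op 7 (git reset a.txt): modified={a.txt} staged={none}
After op 8 (modify c.txt): modified={a.txt, c.txt} staged={none}
After op 9 (git add c.txt): modified={a.txt} staged={c.txt}
After op 10 (git add b.txt): modified={a.txt} staged={c.txt}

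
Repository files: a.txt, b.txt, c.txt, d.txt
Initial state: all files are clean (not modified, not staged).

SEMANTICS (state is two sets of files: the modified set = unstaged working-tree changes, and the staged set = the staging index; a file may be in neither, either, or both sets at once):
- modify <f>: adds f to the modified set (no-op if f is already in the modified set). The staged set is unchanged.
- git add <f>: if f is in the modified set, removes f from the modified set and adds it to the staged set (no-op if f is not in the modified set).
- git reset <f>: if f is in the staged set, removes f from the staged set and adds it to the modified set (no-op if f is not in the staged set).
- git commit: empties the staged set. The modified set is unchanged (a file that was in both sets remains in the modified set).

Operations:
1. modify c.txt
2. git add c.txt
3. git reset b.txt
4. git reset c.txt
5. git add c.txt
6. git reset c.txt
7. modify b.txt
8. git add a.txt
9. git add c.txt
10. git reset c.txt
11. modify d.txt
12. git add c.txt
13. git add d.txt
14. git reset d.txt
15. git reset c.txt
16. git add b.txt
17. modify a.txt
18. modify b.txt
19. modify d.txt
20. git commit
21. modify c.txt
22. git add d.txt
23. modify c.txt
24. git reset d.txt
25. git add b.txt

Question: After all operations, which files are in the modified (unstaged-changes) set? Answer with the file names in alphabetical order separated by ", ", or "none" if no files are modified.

After op 1 (modify c.txt): modified={c.txt} staged={none}
After op 2 (git add c.txt): modified={none} staged={c.txt}
After op 3 (git reset b.txt): modified={none} staged={c.txt}
After op 4 (git reset c.txt): modified={c.txt} staged={none}
After op 5 (git add c.txt): modified={none} staged={c.txt}
After op 6 (git reset c.txt): modified={c.txt} staged={none}
After op 7 (modify b.txt): modified={b.txt, c.txt} staged={none}
After op 8 (git add a.txt): modified={b.txt, c.txt} staged={none}
After op 9 (git add c.txt): modified={b.txt} staged={c.txt}
After op 10 (git reset c.txt): modified={b.txt, c.txt} staged={none}
After op 11 (modify d.txt): modified={b.txt, c.txt, d.txt} staged={none}
After op 12 (git add c.txt): modified={b.txt, d.txt} staged={c.txt}
After op 13 (git add d.txt): modified={b.txt} staged={c.txt, d.txt}
After op 14 (git reset d.txt): modified={b.txt, d.txt} staged={c.txt}
After op 15 (git reset c.txt): modified={b.txt, c.txt, d.txt} staged={none}
After op 16 (git add b.txt): modified={c.txt, d.txt} staged={b.txt}
After op 17 (modify a.txt): modified={a.txt, c.txt, d.txt} staged={b.txt}
After op 18 (modify b.txt): modified={a.txt, b.txt, c.txt, d.txt} staged={b.txt}
After op 19 (modify d.txt): modified={a.txt, b.txt, c.txt, d.txt} staged={b.txt}
After op 20 (git commit): modified={a.txt, b.txt, c.txt, d.txt} staged={none}
After op 21 (modify c.txt): modified={a.txt, b.txt, c.txt, d.txt} staged={none}
After op 22 (git add d.txt): modified={a.txt, b.txt, c.txt} staged={d.txt}
After op 23 (modify c.txt): modified={a.txt, b.txt, c.txt} staged={d.txt}
After op 24 (git reset d.txt): modified={a.txt, b.txt, c.txt, d.txt} staged={none}
After op 25 (git add b.txt): modified={a.txt, c.txt, d.txt} staged={b.txt}

Answer: a.txt, c.txt, d.txt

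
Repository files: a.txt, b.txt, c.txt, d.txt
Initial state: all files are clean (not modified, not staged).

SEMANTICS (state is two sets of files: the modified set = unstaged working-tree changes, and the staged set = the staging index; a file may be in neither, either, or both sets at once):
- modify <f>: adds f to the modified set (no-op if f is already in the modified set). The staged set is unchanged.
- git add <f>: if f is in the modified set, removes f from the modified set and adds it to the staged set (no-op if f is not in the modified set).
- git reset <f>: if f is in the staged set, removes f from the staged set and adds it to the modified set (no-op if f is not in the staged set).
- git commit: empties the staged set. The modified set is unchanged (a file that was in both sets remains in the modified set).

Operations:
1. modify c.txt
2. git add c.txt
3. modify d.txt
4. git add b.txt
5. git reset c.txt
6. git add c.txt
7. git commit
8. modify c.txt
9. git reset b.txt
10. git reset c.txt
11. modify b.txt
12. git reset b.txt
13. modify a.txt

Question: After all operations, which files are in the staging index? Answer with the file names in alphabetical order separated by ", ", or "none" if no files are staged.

After op 1 (modify c.txt): modified={c.txt} staged={none}
After op 2 (git add c.txt): modified={none} staged={c.txt}
After op 3 (modify d.txt): modified={d.txt} staged={c.txt}
After op 4 (git add b.txt): modified={d.txt} staged={c.txt}
After op 5 (git reset c.txt): modified={c.txt, d.txt} staged={none}
After op 6 (git add c.txt): modified={d.txt} staged={c.txt}
After op 7 (git commit): modified={d.txt} staged={none}
After op 8 (modify c.txt): modified={c.txt, d.txt} staged={none}
After op 9 (git reset b.txt): modified={c.txt, d.txt} staged={none}
After op 10 (git reset c.txt): modified={c.txt, d.txt} staged={none}
After op 11 (modify b.txt): modified={b.txt, c.txt, d.txt} staged={none}
After op 12 (git reset b.txt): modified={b.txt, c.txt, d.txt} staged={none}
After op 13 (modify a.txt): modified={a.txt, b.txt, c.txt, d.txt} staged={none}

Answer: none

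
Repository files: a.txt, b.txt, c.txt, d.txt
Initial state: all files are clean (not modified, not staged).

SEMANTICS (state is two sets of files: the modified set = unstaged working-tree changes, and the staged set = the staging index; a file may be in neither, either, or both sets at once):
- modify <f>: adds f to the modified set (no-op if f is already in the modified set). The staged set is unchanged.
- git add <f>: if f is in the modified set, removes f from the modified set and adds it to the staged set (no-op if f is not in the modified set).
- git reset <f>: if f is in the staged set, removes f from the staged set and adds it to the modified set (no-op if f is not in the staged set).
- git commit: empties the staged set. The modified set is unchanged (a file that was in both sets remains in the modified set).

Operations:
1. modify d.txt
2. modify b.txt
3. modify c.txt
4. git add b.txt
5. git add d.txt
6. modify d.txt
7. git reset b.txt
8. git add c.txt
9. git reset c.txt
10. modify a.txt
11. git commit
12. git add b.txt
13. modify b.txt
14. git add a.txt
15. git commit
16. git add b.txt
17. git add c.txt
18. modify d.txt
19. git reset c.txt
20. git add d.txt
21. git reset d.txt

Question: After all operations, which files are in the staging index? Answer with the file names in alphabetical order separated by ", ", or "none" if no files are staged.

Answer: b.txt

Derivation:
After op 1 (modify d.txt): modified={d.txt} staged={none}
After op 2 (modify b.txt): modified={b.txt, d.txt} staged={none}
After op 3 (modify c.txt): modified={b.txt, c.txt, d.txt} staged={none}
After op 4 (git add b.txt): modified={c.txt, d.txt} staged={b.txt}
After op 5 (git add d.txt): modified={c.txt} staged={b.txt, d.txt}
After op 6 (modify d.txt): modified={c.txt, d.txt} staged={b.txt, d.txt}
After op 7 (git reset b.txt): modified={b.txt, c.txt, d.txt} staged={d.txt}
After op 8 (git add c.txt): modified={b.txt, d.txt} staged={c.txt, d.txt}
After op 9 (git reset c.txt): modified={b.txt, c.txt, d.txt} staged={d.txt}
After op 10 (modify a.txt): modified={a.txt, b.txt, c.txt, d.txt} staged={d.txt}
After op 11 (git commit): modified={a.txt, b.txt, c.txt, d.txt} staged={none}
After op 12 (git add b.txt): modified={a.txt, c.txt, d.txt} staged={b.txt}
After op 13 (modify b.txt): modified={a.txt, b.txt, c.txt, d.txt} staged={b.txt}
After op 14 (git add a.txt): modified={b.txt, c.txt, d.txt} staged={a.txt, b.txt}
After op 15 (git commit): modified={b.txt, c.txt, d.txt} staged={none}
After op 16 (git add b.txt): modified={c.txt, d.txt} staged={b.txt}
After op 17 (git add c.txt): modified={d.txt} staged={b.txt, c.txt}
After op 18 (modify d.txt): modified={d.txt} staged={b.txt, c.txt}
After op 19 (git reset c.txt): modified={c.txt, d.txt} staged={b.txt}
After op 20 (git add d.txt): modified={c.txt} staged={b.txt, d.txt}
After op 21 (git reset d.txt): modified={c.txt, d.txt} staged={b.txt}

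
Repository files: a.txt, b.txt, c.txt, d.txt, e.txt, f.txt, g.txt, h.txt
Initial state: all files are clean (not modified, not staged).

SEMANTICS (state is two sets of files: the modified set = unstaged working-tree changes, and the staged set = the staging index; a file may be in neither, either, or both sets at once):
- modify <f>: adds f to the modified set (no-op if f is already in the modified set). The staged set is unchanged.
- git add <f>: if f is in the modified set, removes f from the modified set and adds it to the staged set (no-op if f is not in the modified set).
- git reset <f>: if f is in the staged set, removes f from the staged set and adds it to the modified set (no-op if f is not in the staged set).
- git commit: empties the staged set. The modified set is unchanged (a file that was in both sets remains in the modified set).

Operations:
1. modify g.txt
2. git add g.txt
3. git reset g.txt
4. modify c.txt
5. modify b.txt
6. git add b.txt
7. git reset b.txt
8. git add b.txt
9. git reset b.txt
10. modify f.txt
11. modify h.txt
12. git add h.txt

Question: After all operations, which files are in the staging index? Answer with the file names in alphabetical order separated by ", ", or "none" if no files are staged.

After op 1 (modify g.txt): modified={g.txt} staged={none}
After op 2 (git add g.txt): modified={none} staged={g.txt}
After op 3 (git reset g.txt): modified={g.txt} staged={none}
After op 4 (modify c.txt): modified={c.txt, g.txt} staged={none}
After op 5 (modify b.txt): modified={b.txt, c.txt, g.txt} staged={none}
After op 6 (git add b.txt): modified={c.txt, g.txt} staged={b.txt}
After op 7 (git reset b.txt): modified={b.txt, c.txt, g.txt} staged={none}
After op 8 (git add b.txt): modified={c.txt, g.txt} staged={b.txt}
After op 9 (git reset b.txt): modified={b.txt, c.txt, g.txt} staged={none}
After op 10 (modify f.txt): modified={b.txt, c.txt, f.txt, g.txt} staged={none}
After op 11 (modify h.txt): modified={b.txt, c.txt, f.txt, g.txt, h.txt} staged={none}
After op 12 (git add h.txt): modified={b.txt, c.txt, f.txt, g.txt} staged={h.txt}

Answer: h.txt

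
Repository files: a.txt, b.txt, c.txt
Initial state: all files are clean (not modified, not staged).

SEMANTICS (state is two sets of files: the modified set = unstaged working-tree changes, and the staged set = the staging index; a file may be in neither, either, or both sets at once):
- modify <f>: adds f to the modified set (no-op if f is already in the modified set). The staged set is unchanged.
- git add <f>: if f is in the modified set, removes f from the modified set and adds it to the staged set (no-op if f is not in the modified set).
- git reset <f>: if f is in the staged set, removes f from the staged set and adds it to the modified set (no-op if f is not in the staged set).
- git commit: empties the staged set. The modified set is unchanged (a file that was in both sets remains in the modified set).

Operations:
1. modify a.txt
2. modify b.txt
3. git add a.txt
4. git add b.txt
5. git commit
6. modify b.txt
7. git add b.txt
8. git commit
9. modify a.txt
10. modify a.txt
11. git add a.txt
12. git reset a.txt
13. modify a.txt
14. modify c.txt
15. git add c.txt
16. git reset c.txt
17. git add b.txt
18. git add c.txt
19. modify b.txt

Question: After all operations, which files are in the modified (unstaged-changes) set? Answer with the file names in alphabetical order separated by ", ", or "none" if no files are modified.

After op 1 (modify a.txt): modified={a.txt} staged={none}
After op 2 (modify b.txt): modified={a.txt, b.txt} staged={none}
After op 3 (git add a.txt): modified={b.txt} staged={a.txt}
After op 4 (git add b.txt): modified={none} staged={a.txt, b.txt}
After op 5 (git commit): modified={none} staged={none}
After op 6 (modify b.txt): modified={b.txt} staged={none}
After op 7 (git add b.txt): modified={none} staged={b.txt}
After op 8 (git commit): modified={none} staged={none}
After op 9 (modify a.txt): modified={a.txt} staged={none}
After op 10 (modify a.txt): modified={a.txt} staged={none}
After op 11 (git add a.txt): modified={none} staged={a.txt}
After op 12 (git reset a.txt): modified={a.txt} staged={none}
After op 13 (modify a.txt): modified={a.txt} staged={none}
After op 14 (modify c.txt): modified={a.txt, c.txt} staged={none}
After op 15 (git add c.txt): modified={a.txt} staged={c.txt}
After op 16 (git reset c.txt): modified={a.txt, c.txt} staged={none}
After op 17 (git add b.txt): modified={a.txt, c.txt} staged={none}
After op 18 (git add c.txt): modified={a.txt} staged={c.txt}
After op 19 (modify b.txt): modified={a.txt, b.txt} staged={c.txt}

Answer: a.txt, b.txt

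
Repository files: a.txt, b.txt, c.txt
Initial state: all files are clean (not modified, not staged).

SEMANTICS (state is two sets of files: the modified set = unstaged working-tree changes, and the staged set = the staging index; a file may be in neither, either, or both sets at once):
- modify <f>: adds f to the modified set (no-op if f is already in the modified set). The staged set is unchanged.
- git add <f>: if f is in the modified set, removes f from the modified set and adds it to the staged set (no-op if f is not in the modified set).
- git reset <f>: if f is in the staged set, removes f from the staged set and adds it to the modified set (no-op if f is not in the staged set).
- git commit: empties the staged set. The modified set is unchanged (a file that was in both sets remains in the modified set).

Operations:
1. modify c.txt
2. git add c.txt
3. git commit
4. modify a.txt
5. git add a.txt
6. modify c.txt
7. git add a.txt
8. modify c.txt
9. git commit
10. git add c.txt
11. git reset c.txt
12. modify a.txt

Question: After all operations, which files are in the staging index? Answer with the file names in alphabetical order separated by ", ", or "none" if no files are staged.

After op 1 (modify c.txt): modified={c.txt} staged={none}
After op 2 (git add c.txt): modified={none} staged={c.txt}
After op 3 (git commit): modified={none} staged={none}
After op 4 (modify a.txt): modified={a.txt} staged={none}
After op 5 (git add a.txt): modified={none} staged={a.txt}
After op 6 (modify c.txt): modified={c.txt} staged={a.txt}
After op 7 (git add a.txt): modified={c.txt} staged={a.txt}
After op 8 (modify c.txt): modified={c.txt} staged={a.txt}
After op 9 (git commit): modified={c.txt} staged={none}
After op 10 (git add c.txt): modified={none} staged={c.txt}
After op 11 (git reset c.txt): modified={c.txt} staged={none}
After op 12 (modify a.txt): modified={a.txt, c.txt} staged={none}

Answer: none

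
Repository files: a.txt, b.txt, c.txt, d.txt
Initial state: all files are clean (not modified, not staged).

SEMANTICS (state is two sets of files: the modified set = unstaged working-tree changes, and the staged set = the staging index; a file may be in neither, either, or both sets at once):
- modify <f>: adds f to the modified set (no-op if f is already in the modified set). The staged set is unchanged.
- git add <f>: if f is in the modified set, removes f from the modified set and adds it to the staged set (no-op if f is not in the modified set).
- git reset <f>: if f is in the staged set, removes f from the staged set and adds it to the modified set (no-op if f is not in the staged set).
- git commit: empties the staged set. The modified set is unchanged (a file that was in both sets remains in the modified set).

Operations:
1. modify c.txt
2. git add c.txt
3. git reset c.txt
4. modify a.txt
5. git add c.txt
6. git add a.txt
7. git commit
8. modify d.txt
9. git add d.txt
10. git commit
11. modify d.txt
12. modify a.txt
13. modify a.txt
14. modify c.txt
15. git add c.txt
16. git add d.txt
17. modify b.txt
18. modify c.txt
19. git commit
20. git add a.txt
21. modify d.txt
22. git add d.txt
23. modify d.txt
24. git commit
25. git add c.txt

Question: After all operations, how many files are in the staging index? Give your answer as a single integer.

Answer: 1

Derivation:
After op 1 (modify c.txt): modified={c.txt} staged={none}
After op 2 (git add c.txt): modified={none} staged={c.txt}
After op 3 (git reset c.txt): modified={c.txt} staged={none}
After op 4 (modify a.txt): modified={a.txt, c.txt} staged={none}
After op 5 (git add c.txt): modified={a.txt} staged={c.txt}
After op 6 (git add a.txt): modified={none} staged={a.txt, c.txt}
After op 7 (git commit): modified={none} staged={none}
After op 8 (modify d.txt): modified={d.txt} staged={none}
After op 9 (git add d.txt): modified={none} staged={d.txt}
After op 10 (git commit): modified={none} staged={none}
After op 11 (modify d.txt): modified={d.txt} staged={none}
After op 12 (modify a.txt): modified={a.txt, d.txt} staged={none}
After op 13 (modify a.txt): modified={a.txt, d.txt} staged={none}
After op 14 (modify c.txt): modified={a.txt, c.txt, d.txt} staged={none}
After op 15 (git add c.txt): modified={a.txt, d.txt} staged={c.txt}
After op 16 (git add d.txt): modified={a.txt} staged={c.txt, d.txt}
After op 17 (modify b.txt): modified={a.txt, b.txt} staged={c.txt, d.txt}
After op 18 (modify c.txt): modified={a.txt, b.txt, c.txt} staged={c.txt, d.txt}
After op 19 (git commit): modified={a.txt, b.txt, c.txt} staged={none}
After op 20 (git add a.txt): modified={b.txt, c.txt} staged={a.txt}
After op 21 (modify d.txt): modified={b.txt, c.txt, d.txt} staged={a.txt}
After op 22 (git add d.txt): modified={b.txt, c.txt} staged={a.txt, d.txt}
After op 23 (modify d.txt): modified={b.txt, c.txt, d.txt} staged={a.txt, d.txt}
After op 24 (git commit): modified={b.txt, c.txt, d.txt} staged={none}
After op 25 (git add c.txt): modified={b.txt, d.txt} staged={c.txt}
Final staged set: {c.txt} -> count=1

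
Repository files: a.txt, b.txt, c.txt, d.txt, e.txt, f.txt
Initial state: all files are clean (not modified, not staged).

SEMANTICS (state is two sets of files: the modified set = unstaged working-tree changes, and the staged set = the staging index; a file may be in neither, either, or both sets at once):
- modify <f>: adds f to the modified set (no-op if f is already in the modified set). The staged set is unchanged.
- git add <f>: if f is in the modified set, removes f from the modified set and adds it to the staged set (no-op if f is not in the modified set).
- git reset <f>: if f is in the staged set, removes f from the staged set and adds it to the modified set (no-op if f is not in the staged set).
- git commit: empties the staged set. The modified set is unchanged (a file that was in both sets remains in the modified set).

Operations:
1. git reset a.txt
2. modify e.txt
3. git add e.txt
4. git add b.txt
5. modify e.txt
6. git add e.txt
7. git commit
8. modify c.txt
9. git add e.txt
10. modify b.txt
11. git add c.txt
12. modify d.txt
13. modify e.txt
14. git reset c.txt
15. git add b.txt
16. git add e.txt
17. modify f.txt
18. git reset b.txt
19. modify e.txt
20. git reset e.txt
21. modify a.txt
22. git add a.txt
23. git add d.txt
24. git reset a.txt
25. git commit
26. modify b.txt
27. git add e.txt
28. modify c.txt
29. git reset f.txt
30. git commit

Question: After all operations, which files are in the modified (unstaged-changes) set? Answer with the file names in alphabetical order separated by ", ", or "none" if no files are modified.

Answer: a.txt, b.txt, c.txt, f.txt

Derivation:
After op 1 (git reset a.txt): modified={none} staged={none}
After op 2 (modify e.txt): modified={e.txt} staged={none}
After op 3 (git add e.txt): modified={none} staged={e.txt}
After op 4 (git add b.txt): modified={none} staged={e.txt}
After op 5 (modify e.txt): modified={e.txt} staged={e.txt}
After op 6 (git add e.txt): modified={none} staged={e.txt}
After op 7 (git commit): modified={none} staged={none}
After op 8 (modify c.txt): modified={c.txt} staged={none}
After op 9 (git add e.txt): modified={c.txt} staged={none}
After op 10 (modify b.txt): modified={b.txt, c.txt} staged={none}
After op 11 (git add c.txt): modified={b.txt} staged={c.txt}
After op 12 (modify d.txt): modified={b.txt, d.txt} staged={c.txt}
After op 13 (modify e.txt): modified={b.txt, d.txt, e.txt} staged={c.txt}
After op 14 (git reset c.txt): modified={b.txt, c.txt, d.txt, e.txt} staged={none}
After op 15 (git add b.txt): modified={c.txt, d.txt, e.txt} staged={b.txt}
After op 16 (git add e.txt): modified={c.txt, d.txt} staged={b.txt, e.txt}
After op 17 (modify f.txt): modified={c.txt, d.txt, f.txt} staged={b.txt, e.txt}
After op 18 (git reset b.txt): modified={b.txt, c.txt, d.txt, f.txt} staged={e.txt}
After op 19 (modify e.txt): modified={b.txt, c.txt, d.txt, e.txt, f.txt} staged={e.txt}
After op 20 (git reset e.txt): modified={b.txt, c.txt, d.txt, e.txt, f.txt} staged={none}
After op 21 (modify a.txt): modified={a.txt, b.txt, c.txt, d.txt, e.txt, f.txt} staged={none}
After op 22 (git add a.txt): modified={b.txt, c.txt, d.txt, e.txt, f.txt} staged={a.txt}
After op 23 (git add d.txt): modified={b.txt, c.txt, e.txt, f.txt} staged={a.txt, d.txt}
After op 24 (git reset a.txt): modified={a.txt, b.txt, c.txt, e.txt, f.txt} staged={d.txt}
After op 25 (git commit): modified={a.txt, b.txt, c.txt, e.txt, f.txt} staged={none}
After op 26 (modify b.txt): modified={a.txt, b.txt, c.txt, e.txt, f.txt} staged={none}
After op 27 (git add e.txt): modified={a.txt, b.txt, c.txt, f.txt} staged={e.txt}
After op 28 (modify c.txt): modified={a.txt, b.txt, c.txt, f.txt} staged={e.txt}
After op 29 (git reset f.txt): modified={a.txt, b.txt, c.txt, f.txt} staged={e.txt}
After op 30 (git commit): modified={a.txt, b.txt, c.txt, f.txt} staged={none}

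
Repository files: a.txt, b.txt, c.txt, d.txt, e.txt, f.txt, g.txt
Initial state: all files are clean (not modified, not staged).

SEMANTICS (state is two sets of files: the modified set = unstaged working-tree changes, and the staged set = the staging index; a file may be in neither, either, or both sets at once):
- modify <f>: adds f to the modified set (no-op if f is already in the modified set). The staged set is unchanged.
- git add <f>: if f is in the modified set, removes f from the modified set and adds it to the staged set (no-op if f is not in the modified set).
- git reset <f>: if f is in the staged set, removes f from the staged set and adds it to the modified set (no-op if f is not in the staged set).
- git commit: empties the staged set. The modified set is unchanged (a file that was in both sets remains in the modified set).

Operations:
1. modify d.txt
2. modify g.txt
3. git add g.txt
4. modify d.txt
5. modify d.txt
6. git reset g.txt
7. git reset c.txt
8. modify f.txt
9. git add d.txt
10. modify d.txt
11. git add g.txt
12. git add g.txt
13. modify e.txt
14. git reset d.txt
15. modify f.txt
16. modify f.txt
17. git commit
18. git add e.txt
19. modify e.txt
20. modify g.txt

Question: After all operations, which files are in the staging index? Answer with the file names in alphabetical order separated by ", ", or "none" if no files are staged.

Answer: e.txt

Derivation:
After op 1 (modify d.txt): modified={d.txt} staged={none}
After op 2 (modify g.txt): modified={d.txt, g.txt} staged={none}
After op 3 (git add g.txt): modified={d.txt} staged={g.txt}
After op 4 (modify d.txt): modified={d.txt} staged={g.txt}
After op 5 (modify d.txt): modified={d.txt} staged={g.txt}
After op 6 (git reset g.txt): modified={d.txt, g.txt} staged={none}
After op 7 (git reset c.txt): modified={d.txt, g.txt} staged={none}
After op 8 (modify f.txt): modified={d.txt, f.txt, g.txt} staged={none}
After op 9 (git add d.txt): modified={f.txt, g.txt} staged={d.txt}
After op 10 (modify d.txt): modified={d.txt, f.txt, g.txt} staged={d.txt}
After op 11 (git add g.txt): modified={d.txt, f.txt} staged={d.txt, g.txt}
After op 12 (git add g.txt): modified={d.txt, f.txt} staged={d.txt, g.txt}
After op 13 (modify e.txt): modified={d.txt, e.txt, f.txt} staged={d.txt, g.txt}
After op 14 (git reset d.txt): modified={d.txt, e.txt, f.txt} staged={g.txt}
After op 15 (modify f.txt): modified={d.txt, e.txt, f.txt} staged={g.txt}
After op 16 (modify f.txt): modified={d.txt, e.txt, f.txt} staged={g.txt}
After op 17 (git commit): modified={d.txt, e.txt, f.txt} staged={none}
After op 18 (git add e.txt): modified={d.txt, f.txt} staged={e.txt}
After op 19 (modify e.txt): modified={d.txt, e.txt, f.txt} staged={e.txt}
After op 20 (modify g.txt): modified={d.txt, e.txt, f.txt, g.txt} staged={e.txt}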